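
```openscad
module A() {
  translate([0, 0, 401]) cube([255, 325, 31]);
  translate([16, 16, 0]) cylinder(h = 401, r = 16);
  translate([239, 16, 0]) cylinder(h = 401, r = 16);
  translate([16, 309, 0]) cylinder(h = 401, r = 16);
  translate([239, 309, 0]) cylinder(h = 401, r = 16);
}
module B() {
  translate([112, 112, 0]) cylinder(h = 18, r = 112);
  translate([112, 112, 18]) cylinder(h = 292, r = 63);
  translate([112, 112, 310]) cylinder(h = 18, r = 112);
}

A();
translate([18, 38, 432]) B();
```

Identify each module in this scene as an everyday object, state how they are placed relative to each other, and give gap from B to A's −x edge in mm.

A is a stool. B is a spool. The spool is on top of the stool. The gap from the spool to the stool's −x edge is 18 mm.

The spool's min-x is at 18; the stool's min-x is 0; gap = 18 mm.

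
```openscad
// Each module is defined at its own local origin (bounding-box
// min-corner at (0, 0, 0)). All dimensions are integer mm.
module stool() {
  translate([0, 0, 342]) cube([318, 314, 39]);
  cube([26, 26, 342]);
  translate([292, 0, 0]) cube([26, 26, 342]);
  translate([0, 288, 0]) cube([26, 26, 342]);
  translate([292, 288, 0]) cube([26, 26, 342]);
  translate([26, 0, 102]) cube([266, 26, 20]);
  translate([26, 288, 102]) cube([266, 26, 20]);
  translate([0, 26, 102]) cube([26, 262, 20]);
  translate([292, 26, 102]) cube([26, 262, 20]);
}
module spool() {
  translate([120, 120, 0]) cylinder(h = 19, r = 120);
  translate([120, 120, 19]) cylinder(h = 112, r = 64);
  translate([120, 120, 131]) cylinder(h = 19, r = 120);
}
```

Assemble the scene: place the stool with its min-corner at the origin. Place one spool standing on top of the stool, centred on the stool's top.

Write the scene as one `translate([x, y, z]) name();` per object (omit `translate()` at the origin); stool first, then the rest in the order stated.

stool();
translate([39, 37, 381]) spool();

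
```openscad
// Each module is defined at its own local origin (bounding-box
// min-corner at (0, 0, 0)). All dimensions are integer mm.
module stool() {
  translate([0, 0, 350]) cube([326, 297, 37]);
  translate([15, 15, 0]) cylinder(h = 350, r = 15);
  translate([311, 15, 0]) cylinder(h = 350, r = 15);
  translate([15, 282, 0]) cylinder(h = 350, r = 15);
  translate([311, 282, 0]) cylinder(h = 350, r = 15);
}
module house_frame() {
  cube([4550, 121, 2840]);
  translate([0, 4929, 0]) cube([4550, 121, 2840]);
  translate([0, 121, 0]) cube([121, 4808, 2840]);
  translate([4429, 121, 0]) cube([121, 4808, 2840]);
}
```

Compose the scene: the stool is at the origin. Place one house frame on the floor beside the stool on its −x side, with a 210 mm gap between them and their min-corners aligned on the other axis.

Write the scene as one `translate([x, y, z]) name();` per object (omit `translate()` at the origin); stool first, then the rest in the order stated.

stool();
translate([-4760, 0, 0]) house_frame();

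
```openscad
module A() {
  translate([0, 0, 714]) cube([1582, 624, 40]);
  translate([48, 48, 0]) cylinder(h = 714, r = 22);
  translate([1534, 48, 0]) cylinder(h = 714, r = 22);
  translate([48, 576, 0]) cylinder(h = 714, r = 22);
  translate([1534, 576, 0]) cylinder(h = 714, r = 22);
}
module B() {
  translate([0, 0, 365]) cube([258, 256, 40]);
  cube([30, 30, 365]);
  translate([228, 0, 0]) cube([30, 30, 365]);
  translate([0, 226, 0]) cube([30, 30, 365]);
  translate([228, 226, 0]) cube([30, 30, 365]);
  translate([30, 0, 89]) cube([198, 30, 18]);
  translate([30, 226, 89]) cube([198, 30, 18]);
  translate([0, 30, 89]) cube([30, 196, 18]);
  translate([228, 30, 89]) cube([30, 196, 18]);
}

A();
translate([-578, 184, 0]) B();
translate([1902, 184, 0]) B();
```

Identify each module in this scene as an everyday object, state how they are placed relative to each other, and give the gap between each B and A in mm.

Each stool's nearest face is 320 mm from the table's bounding box.

A is a table. B is a stool. Two stools sit around the table at the −x, +x sides. The gap between each stool and the table is 320 mm.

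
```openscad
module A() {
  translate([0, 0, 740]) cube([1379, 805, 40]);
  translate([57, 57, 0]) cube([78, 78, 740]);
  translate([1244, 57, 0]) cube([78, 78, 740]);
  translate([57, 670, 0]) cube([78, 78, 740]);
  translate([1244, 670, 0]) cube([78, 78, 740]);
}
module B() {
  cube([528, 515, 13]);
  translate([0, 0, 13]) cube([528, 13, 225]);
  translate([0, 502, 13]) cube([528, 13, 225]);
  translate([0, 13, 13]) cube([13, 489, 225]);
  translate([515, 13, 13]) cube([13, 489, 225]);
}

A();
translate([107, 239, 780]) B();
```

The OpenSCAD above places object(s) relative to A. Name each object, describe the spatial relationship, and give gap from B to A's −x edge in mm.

The open box's min-x is at 107; the table's min-x is 0; gap = 107 mm.

A is a table. B is an open box. The open box is on top of the table. The gap from the open box to the table's −x edge is 107 mm.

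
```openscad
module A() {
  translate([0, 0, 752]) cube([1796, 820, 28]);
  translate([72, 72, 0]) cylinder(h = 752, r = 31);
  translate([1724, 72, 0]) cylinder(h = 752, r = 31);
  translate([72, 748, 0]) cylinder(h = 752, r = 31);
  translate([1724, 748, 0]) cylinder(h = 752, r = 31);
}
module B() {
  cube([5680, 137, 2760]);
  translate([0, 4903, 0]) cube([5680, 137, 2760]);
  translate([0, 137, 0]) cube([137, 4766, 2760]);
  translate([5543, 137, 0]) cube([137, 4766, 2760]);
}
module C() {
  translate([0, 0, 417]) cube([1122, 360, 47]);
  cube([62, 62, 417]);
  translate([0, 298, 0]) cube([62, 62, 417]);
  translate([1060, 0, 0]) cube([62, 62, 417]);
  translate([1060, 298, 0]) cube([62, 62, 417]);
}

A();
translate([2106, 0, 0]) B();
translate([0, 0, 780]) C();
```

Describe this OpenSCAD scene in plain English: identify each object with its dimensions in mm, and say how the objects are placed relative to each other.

A is a table: top 1796 mm (x) × 820 mm (y), 28 mm thick, upper face at z = 780 mm, on four round legs of 62 mm diameter, each leg's bounding box inset 41 mm from the nearest pair of top edges, running from z = 0 to the bottom of the top.

B is a box-shaped house frame (walls only): outside footprint 5680×5040 mm, wall height 2760 mm, wall thickness 137 mm. The two y-facing walls run the full x-width; the two x-facing walls fit between the inner faces of the y-facing walls.

C is a long wooden bench with a 1122 mm (x) × 360 mm (y) seat, 47 mm thick, its top surface 464 mm above the floor. Four 62 mm square legs at the seat corners, flush with the edges, run from z = 0 to the seat underside.

The house frame is on the floor beside the table on its +x side. The bench is on top of the table.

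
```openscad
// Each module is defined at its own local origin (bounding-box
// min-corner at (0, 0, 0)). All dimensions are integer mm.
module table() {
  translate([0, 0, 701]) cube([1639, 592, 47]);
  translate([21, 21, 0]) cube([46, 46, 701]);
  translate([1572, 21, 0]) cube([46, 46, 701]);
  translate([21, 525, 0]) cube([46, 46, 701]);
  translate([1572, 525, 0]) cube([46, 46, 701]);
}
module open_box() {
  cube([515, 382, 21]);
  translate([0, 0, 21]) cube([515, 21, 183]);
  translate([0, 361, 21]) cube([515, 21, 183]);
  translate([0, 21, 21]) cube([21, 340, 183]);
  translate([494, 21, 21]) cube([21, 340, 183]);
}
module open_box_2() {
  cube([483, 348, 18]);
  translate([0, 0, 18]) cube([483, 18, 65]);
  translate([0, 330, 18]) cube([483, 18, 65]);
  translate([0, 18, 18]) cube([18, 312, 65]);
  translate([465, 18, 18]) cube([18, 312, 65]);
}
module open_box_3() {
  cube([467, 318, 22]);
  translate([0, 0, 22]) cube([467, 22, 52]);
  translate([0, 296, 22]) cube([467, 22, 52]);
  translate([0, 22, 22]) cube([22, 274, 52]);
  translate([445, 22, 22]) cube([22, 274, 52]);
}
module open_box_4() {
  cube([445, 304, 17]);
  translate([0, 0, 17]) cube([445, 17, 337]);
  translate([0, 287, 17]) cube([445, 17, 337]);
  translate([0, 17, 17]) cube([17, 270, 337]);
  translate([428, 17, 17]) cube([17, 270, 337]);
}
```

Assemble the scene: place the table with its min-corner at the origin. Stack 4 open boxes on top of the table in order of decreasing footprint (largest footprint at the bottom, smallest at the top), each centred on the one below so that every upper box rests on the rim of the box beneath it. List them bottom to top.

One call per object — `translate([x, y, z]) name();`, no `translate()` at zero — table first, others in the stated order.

table();
translate([562, 105, 748]) open_box();
translate([578, 122, 952]) open_box_2();
translate([586, 137, 1035]) open_box_3();
translate([597, 144, 1109]) open_box_4();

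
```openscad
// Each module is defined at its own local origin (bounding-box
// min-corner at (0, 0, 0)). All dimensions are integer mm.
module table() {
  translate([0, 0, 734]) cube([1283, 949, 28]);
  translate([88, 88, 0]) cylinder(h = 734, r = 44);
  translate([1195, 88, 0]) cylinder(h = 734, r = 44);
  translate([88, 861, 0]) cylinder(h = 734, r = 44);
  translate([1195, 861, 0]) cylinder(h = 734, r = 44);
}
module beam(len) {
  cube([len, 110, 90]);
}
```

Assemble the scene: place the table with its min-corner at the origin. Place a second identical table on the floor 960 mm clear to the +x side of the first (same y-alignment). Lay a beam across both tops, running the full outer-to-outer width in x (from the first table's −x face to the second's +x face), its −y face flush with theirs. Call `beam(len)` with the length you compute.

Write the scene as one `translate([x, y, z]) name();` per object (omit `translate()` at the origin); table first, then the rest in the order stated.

table();
translate([2243, 0, 0]) table();
translate([0, 0, 762]) beam(3526);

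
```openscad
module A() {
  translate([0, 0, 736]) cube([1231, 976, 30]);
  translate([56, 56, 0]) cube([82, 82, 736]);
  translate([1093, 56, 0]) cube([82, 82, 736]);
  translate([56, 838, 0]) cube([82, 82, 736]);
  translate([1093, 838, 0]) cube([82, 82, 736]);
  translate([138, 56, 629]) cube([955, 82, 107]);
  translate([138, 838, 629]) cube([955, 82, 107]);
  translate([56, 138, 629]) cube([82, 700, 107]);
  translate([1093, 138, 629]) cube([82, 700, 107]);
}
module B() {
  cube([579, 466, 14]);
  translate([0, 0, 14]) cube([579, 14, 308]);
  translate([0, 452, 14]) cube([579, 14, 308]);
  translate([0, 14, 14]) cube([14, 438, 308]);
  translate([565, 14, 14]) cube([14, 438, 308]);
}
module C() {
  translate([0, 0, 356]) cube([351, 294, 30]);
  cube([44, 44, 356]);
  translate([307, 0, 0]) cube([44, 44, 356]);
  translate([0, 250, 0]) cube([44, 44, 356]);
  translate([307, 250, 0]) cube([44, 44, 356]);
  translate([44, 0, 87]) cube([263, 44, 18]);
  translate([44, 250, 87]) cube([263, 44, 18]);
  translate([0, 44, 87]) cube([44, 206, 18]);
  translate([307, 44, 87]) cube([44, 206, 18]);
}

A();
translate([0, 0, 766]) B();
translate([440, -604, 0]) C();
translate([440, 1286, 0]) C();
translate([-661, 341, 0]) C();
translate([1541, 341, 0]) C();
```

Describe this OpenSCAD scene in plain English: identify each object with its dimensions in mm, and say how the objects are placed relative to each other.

A is a rectangular dining table. The top is 1231×976×30 mm with its upper surface at z = 766 mm. It stands on four 82×82 mm square legs, each inset 56 mm from the nearest pair of top edges, running from the floor to the underside of the top. Four apron rails, 82 mm thick and 107 mm tall, run between adjacent legs with their top edges flush with the underside of the top and their outer faces flush with the legs' outer faces.

B is an open-topped rectangular box: outside dimensions 579×466×322 mm, with a uniform wall and base thickness of 14 mm. The base is a full 579×466 slab on the floor; four walls sit on top of the base. The front and back walls (the −y and +y sides) span the full width; the two side walls fit between them.

C is a simple wooden stool: a rectangular seat 351 mm (x) by 294 mm (y), 30 mm thick, top face at z = 386 mm, on four square legs, each 44×44 mm in cross-section. The legs rest on z = 0, each flush with a corner of the seat. Four stretchers, 44 mm wide and 18 mm tall, connect adjacent legs with their undersides at z = 87 mm, each running between the inner faces of the legs it joins and aligned with the legs' outer faces on the other axis.

The open box is on top of the table. Four stools sit around the table at the −y, +y, −x, +x sides.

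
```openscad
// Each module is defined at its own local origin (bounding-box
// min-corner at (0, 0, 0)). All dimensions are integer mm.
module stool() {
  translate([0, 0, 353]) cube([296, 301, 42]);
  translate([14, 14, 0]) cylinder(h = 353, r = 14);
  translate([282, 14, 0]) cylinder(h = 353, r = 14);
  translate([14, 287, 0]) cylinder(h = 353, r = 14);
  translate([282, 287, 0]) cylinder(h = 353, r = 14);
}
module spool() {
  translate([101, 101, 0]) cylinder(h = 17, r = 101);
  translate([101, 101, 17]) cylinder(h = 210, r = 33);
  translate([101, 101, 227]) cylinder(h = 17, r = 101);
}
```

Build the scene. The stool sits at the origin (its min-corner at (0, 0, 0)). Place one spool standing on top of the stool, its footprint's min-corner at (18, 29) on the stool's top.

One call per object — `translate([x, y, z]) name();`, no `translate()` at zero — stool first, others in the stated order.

stool();
translate([18, 29, 395]) spool();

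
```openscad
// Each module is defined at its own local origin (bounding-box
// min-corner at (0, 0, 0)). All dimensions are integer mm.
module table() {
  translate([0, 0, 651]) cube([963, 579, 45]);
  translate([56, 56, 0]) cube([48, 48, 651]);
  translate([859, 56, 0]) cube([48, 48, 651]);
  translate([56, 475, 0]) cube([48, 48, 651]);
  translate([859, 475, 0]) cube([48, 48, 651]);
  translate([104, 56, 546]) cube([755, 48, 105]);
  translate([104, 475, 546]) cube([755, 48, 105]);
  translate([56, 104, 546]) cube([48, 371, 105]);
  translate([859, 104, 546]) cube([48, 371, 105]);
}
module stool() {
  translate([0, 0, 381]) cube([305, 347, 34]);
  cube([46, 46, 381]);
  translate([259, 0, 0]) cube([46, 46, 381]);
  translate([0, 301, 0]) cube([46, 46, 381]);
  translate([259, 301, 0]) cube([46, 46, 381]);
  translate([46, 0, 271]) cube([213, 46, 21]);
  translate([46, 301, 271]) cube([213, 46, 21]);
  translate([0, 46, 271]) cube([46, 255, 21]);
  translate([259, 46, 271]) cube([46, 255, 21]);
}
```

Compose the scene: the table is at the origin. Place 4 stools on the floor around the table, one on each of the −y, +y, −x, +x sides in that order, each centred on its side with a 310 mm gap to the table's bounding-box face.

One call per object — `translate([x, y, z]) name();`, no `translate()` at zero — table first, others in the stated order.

table();
translate([329, -657, 0]) stool();
translate([329, 889, 0]) stool();
translate([-615, 116, 0]) stool();
translate([1273, 116, 0]) stool();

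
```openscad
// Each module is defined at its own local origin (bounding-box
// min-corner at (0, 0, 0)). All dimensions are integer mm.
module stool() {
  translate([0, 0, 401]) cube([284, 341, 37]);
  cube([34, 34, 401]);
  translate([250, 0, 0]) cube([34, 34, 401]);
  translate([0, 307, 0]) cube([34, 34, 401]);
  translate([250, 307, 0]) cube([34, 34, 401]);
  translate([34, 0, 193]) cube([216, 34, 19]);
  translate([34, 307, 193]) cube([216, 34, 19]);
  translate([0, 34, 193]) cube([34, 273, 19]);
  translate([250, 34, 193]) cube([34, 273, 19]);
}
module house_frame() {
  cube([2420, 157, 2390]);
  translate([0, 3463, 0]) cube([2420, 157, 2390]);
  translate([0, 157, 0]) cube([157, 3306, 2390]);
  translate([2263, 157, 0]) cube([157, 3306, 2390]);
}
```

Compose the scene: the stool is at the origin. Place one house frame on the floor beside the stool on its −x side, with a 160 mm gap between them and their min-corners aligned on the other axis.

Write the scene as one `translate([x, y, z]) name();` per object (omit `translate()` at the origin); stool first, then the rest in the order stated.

stool();
translate([-2580, 0, 0]) house_frame();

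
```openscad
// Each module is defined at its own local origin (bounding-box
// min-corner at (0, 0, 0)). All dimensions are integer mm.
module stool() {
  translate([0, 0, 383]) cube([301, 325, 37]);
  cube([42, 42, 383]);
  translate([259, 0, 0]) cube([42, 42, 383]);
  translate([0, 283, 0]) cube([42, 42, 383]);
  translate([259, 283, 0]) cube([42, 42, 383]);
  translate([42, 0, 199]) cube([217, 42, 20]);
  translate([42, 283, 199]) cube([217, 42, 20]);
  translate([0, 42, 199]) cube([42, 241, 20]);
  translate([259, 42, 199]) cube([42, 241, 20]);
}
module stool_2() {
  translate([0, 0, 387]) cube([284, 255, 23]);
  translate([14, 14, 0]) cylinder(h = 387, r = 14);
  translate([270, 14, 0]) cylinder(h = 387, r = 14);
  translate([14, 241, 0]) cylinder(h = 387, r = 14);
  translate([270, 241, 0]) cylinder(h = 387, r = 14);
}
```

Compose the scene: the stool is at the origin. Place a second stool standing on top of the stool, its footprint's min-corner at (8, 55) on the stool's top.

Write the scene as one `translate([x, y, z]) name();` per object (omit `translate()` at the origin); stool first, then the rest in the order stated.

stool();
translate([8, 55, 420]) stool_2();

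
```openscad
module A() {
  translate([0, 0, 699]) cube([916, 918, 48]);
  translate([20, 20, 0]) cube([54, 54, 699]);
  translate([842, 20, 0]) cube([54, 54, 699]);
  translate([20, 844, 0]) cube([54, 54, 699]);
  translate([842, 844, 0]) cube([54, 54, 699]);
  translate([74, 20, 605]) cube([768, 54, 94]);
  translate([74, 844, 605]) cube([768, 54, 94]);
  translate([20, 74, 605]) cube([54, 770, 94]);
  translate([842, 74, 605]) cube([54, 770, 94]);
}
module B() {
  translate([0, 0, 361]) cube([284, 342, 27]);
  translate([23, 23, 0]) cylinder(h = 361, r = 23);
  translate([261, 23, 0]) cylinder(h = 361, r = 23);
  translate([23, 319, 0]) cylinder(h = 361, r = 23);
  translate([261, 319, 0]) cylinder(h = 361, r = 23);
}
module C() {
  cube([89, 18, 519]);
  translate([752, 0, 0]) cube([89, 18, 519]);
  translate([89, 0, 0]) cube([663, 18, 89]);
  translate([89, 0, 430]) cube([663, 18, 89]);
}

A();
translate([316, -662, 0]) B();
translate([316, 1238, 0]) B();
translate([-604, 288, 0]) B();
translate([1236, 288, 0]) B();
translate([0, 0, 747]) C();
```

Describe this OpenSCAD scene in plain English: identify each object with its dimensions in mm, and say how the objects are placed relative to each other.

A is a rectangular dining table. The top is 916×918×48 mm with its upper surface at z = 747 mm. It stands on four 54×54 mm square legs, each inset 20 mm from the nearest pair of top edges, running from the floor to the underside of the top. Four apron rails, 54 mm thick and 94 mm tall, run between adjacent legs with their top edges flush with the underside of the top and their outer faces flush with the legs' outer faces.

B is a simple wooden stool: a rectangular seat 284 mm (x) by 342 mm (y), 27 mm thick, top face at z = 388 mm, on four round legs, each 46 mm in diameter. The legs rest on z = 0, each leg's axis is inset half a diameter from the nearest pair of seat edges (so the leg's bounding box is flush with the corner).

C is a picture frame with a 663×341 mm rectangular opening (x by z) and a uniform 89 mm border on every side. Frame depth is 18 mm along y. It is built from two vertical stiles running the full outside height and two horizontal rails spanning the gap between the stiles.

Four stools sit around the table at the −y, +y, −x, +x sides. The picture frame is on top of the table.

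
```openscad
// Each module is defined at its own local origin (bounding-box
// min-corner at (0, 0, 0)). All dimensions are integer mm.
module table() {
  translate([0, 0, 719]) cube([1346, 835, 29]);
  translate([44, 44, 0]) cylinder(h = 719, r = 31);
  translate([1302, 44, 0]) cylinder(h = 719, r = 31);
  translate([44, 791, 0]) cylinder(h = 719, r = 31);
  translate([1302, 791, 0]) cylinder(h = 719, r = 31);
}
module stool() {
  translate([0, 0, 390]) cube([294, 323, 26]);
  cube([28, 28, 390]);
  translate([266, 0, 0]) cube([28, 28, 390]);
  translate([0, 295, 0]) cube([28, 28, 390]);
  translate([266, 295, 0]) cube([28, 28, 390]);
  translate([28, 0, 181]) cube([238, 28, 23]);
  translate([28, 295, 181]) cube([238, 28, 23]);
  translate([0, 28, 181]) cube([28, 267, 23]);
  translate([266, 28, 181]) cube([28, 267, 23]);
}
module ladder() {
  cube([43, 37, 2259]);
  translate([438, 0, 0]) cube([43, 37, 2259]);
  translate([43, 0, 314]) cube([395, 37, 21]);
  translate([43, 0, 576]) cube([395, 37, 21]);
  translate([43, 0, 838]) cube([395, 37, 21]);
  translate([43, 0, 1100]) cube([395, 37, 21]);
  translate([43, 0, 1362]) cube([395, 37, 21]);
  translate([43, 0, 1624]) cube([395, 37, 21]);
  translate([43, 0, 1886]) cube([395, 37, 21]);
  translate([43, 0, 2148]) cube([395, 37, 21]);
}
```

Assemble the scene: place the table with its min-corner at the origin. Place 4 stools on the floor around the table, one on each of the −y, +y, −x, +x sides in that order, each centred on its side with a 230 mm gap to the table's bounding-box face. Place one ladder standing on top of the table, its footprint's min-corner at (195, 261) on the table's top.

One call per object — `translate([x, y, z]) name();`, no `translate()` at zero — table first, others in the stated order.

table();
translate([526, -553, 0]) stool();
translate([526, 1065, 0]) stool();
translate([-524, 256, 0]) stool();
translate([1576, 256, 0]) stool();
translate([195, 261, 748]) ladder();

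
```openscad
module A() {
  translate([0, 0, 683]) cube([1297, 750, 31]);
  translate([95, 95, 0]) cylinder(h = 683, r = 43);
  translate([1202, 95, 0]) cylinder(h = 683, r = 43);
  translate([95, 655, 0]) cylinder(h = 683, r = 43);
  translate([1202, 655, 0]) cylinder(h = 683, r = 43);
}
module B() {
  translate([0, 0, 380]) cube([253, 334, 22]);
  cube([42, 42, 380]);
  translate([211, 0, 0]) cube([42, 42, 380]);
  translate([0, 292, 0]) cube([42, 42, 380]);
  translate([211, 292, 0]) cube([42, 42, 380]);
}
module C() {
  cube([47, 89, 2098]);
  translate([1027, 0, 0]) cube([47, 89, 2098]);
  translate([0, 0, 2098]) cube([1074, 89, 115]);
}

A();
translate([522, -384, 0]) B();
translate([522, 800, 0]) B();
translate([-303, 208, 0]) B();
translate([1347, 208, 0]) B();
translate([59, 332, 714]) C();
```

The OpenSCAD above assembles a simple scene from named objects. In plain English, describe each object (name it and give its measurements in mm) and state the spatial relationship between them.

A is a table: top 1297 mm (x) × 750 mm (y), 31 mm thick, upper face at z = 714 mm, on four round legs of 86 mm diameter, each leg's bounding box inset 52 mm from the nearest pair of top edges, running from z = 0 to the bottom of the top.

B is a simple wooden stool: a rectangular seat 253 mm (x) by 334 mm (y), 22 mm thick, top face at z = 402 mm, on four square legs, each 42×42 mm in cross-section. The legs rest on z = 0, each flush with a corner of the seat.

C is a rectangular door frame: two vertical jambs of 47×89 mm section, 2098 mm tall, with a clear opening 980 mm wide between their inner faces. A header 115 mm tall and 89 mm deep lies on top of the jambs and spans the full outside width.

Four stools sit around the table at the −y, +y, −x, +x sides. The door frame is on top of the table.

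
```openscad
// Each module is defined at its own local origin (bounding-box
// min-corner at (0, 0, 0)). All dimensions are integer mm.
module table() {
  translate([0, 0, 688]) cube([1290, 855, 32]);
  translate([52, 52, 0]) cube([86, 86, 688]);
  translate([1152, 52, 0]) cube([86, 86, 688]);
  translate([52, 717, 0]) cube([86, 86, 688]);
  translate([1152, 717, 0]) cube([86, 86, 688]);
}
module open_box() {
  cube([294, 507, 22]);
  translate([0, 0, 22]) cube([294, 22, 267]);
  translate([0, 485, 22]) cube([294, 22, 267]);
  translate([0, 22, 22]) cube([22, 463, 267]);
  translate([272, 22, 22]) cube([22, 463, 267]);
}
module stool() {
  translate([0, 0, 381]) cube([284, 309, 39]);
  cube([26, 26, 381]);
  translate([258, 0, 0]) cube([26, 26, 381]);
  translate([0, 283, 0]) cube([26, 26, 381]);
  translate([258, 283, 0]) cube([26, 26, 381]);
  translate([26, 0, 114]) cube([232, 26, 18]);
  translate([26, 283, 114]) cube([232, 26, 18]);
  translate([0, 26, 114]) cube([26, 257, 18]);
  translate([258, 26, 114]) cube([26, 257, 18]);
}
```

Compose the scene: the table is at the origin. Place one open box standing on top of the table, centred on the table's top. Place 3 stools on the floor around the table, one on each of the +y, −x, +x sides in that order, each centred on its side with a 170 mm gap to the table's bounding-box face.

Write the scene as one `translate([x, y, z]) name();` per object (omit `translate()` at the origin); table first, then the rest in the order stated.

table();
translate([498, 174, 720]) open_box();
translate([503, 1025, 0]) stool();
translate([-454, 273, 0]) stool();
translate([1460, 273, 0]) stool();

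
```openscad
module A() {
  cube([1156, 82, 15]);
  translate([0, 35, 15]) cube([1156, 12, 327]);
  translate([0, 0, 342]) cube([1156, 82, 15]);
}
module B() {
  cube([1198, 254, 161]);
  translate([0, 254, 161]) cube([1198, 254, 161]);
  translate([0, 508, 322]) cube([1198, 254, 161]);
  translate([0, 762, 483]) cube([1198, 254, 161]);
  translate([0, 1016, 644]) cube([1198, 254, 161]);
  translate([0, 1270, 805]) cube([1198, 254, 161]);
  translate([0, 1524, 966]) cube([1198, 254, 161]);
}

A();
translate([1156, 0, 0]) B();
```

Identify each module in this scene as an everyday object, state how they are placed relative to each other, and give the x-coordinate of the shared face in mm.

The I-beam's +x face and the staircase's −x face are both at x = 1156 mm.

A is an I-beam. B is a staircase. The staircase is against the I-beam's +x side, with their −y faces flush. The x-coordinate of the shared face is 1156 mm.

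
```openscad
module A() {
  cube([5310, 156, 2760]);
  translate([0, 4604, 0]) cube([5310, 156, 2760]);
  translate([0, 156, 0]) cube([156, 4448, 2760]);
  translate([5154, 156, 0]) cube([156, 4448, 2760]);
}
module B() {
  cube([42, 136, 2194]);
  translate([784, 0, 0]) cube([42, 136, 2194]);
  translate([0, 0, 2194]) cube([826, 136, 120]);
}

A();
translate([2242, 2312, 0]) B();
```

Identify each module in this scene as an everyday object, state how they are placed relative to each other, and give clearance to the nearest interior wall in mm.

Clearances: x = 2086, y = 2156; minimum 2086 mm.

A is a house frame. B is a door frame. The door frame sits inside the house frame, centred. The clearance to the nearest interior wall is 2086 mm.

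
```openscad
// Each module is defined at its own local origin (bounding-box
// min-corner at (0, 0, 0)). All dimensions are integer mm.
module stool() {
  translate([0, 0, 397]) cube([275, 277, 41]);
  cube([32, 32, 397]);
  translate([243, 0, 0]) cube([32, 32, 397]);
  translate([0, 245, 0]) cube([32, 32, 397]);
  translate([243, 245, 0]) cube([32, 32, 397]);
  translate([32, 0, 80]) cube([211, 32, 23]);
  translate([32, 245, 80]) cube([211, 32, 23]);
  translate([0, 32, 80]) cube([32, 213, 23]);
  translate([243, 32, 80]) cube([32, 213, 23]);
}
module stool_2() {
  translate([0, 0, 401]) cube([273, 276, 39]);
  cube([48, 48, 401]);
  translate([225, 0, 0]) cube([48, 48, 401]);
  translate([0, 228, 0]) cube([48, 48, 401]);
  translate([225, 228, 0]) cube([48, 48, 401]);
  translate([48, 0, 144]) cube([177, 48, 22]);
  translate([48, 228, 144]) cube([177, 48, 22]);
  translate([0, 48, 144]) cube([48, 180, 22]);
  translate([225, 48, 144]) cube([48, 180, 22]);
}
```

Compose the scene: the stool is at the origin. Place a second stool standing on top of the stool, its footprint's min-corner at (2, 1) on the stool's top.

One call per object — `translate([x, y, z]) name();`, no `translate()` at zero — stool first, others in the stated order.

stool();
translate([2, 1, 438]) stool_2();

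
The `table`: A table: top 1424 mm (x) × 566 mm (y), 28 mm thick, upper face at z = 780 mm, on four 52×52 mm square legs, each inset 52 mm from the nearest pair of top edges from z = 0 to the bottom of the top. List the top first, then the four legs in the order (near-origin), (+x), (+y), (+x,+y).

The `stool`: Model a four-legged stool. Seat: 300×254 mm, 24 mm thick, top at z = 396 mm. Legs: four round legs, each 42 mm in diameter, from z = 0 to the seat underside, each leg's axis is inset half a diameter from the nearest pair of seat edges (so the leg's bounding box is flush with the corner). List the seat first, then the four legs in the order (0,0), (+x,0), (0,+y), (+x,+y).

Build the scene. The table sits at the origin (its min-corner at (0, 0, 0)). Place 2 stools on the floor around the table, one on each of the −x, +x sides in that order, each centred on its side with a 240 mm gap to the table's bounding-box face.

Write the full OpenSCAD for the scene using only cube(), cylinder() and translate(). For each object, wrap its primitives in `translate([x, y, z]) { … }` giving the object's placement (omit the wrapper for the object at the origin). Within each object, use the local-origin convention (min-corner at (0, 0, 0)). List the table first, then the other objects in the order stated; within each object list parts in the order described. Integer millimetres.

translate([0, 0, 752]) cube([1424, 566, 28]);
translate([52, 52, 0]) cube([52, 52, 752]);
translate([1320, 52, 0]) cube([52, 52, 752]);
translate([52, 462, 0]) cube([52, 52, 752]);
translate([1320, 462, 0]) cube([52, 52, 752]);
translate([-540, 156, 0]) {
  translate([0, 0, 372]) cube([300, 254, 24]);
  translate([21, 21, 0]) cylinder(h = 372, r = 21);
  translate([279, 21, 0]) cylinder(h = 372, r = 21);
  translate([21, 233, 0]) cylinder(h = 372, r = 21);
  translate([279, 233, 0]) cylinder(h = 372, r = 21);
}
translate([1664, 156, 0]) {
  translate([0, 0, 372]) cube([300, 254, 24]);
  translate([21, 21, 0]) cylinder(h = 372, r = 21);
  translate([279, 21, 0]) cylinder(h = 372, r = 21);
  translate([21, 233, 0]) cylinder(h = 372, r = 21);
  translate([279, 233, 0]) cylinder(h = 372, r = 21);
}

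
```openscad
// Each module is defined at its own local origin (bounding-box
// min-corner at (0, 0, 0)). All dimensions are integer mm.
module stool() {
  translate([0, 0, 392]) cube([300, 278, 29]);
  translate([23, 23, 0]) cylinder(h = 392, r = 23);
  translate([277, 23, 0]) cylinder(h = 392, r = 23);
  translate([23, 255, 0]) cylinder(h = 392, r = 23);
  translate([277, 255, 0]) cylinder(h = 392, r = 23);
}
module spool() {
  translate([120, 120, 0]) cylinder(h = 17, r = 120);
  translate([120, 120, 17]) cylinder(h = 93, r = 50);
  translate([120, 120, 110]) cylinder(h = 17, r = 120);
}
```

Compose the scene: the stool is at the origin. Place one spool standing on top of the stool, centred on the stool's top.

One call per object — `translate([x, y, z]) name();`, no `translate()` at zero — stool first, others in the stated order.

stool();
translate([30, 19, 421]) spool();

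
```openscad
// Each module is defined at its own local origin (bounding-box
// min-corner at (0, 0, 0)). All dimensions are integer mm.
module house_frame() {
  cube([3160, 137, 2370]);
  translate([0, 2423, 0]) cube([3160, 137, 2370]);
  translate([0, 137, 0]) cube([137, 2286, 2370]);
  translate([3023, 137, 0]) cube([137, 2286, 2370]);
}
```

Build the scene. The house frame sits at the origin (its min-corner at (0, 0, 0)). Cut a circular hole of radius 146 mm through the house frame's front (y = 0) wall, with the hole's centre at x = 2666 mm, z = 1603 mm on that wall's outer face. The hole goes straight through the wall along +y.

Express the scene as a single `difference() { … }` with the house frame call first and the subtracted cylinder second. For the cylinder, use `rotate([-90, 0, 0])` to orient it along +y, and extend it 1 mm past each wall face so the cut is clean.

difference() {
  house_frame();
  translate([2666, -1, 1603]) rotate([-90, 0, 0]) cylinder(h = 139, r = 146);
}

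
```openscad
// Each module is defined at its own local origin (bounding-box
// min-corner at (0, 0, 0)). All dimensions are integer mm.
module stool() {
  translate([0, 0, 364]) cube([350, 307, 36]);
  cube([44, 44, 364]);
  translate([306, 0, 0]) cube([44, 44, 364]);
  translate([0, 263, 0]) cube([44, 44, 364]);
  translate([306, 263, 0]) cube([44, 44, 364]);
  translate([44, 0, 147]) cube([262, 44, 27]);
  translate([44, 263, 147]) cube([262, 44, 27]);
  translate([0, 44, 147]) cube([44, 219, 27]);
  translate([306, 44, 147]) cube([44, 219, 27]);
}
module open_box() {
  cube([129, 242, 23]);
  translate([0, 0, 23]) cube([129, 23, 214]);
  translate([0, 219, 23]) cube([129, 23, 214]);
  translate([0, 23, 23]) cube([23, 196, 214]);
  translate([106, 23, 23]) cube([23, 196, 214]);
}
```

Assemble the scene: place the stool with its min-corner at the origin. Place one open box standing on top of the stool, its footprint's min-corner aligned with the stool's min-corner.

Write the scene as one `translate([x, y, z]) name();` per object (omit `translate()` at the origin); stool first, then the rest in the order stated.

stool();
translate([0, 0, 400]) open_box();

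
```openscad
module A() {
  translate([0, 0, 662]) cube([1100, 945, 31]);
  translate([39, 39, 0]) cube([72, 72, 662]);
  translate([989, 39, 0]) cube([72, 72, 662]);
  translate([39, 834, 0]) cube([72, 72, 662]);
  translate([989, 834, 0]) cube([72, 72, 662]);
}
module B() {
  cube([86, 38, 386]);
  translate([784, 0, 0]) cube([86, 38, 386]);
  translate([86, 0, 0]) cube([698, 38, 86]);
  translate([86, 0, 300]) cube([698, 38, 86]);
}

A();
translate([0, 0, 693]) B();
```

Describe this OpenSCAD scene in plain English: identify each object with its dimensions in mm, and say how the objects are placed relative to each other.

A is a table: top 1100 mm (x) × 945 mm (y), 31 mm thick, upper face at z = 693 mm, on four 72×72 mm square legs, each inset 39 mm from the nearest pair of top edges, running from z = 0 to the bottom of the top.

B is a picture frame with a 698×214 mm rectangular opening (x by z) and a uniform 86 mm border on every side. Frame depth is 38 mm along y. It is built from two vertical stiles running the full outside height and two horizontal rails spanning the gap between the stiles.

The picture frame is on top of the table.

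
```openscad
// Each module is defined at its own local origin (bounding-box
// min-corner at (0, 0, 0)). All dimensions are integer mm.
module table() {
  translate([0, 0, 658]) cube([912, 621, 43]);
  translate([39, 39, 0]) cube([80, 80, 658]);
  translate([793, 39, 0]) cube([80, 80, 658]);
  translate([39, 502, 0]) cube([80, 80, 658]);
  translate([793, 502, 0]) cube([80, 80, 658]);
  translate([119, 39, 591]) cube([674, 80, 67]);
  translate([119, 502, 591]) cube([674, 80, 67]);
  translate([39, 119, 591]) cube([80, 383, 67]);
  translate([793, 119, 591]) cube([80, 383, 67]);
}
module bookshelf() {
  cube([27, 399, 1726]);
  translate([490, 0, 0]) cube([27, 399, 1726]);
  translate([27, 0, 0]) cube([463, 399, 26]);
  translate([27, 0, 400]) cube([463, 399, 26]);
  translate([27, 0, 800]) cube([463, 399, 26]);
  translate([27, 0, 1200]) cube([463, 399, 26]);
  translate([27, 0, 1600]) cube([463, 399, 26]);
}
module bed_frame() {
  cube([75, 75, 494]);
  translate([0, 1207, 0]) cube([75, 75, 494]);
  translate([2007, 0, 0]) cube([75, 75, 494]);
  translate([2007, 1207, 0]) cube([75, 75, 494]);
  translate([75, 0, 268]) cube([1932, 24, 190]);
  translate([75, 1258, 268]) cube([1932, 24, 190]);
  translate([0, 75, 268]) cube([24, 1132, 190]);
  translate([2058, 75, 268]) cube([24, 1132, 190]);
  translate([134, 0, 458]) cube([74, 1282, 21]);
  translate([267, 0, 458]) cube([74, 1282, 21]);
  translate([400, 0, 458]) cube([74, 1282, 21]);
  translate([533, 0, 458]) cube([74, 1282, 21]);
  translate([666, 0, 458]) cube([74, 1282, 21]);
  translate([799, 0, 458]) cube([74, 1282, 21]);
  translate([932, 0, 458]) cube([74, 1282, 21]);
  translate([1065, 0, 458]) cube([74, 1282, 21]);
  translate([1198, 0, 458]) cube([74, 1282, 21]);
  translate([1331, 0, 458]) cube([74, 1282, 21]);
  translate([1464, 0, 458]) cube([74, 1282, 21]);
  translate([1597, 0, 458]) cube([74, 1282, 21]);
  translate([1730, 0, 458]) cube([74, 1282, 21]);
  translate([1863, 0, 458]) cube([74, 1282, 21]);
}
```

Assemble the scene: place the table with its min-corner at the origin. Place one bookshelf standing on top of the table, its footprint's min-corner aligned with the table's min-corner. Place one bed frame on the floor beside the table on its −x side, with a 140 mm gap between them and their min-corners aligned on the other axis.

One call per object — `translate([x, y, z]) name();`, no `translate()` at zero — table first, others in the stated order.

table();
translate([0, 0, 701]) bookshelf();
translate([-2222, 0, 0]) bed_frame();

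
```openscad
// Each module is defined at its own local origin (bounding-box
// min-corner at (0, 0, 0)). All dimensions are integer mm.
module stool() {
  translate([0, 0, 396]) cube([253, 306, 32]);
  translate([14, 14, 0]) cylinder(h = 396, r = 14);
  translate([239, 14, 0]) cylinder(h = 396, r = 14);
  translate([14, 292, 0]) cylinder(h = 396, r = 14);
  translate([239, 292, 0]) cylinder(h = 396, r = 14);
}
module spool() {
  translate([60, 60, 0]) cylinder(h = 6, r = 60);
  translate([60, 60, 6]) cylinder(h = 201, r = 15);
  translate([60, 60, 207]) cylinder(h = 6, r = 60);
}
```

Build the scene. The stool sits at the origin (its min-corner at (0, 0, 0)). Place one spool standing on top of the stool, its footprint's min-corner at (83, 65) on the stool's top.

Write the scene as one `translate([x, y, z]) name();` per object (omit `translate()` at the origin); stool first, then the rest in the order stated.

stool();
translate([83, 65, 428]) spool();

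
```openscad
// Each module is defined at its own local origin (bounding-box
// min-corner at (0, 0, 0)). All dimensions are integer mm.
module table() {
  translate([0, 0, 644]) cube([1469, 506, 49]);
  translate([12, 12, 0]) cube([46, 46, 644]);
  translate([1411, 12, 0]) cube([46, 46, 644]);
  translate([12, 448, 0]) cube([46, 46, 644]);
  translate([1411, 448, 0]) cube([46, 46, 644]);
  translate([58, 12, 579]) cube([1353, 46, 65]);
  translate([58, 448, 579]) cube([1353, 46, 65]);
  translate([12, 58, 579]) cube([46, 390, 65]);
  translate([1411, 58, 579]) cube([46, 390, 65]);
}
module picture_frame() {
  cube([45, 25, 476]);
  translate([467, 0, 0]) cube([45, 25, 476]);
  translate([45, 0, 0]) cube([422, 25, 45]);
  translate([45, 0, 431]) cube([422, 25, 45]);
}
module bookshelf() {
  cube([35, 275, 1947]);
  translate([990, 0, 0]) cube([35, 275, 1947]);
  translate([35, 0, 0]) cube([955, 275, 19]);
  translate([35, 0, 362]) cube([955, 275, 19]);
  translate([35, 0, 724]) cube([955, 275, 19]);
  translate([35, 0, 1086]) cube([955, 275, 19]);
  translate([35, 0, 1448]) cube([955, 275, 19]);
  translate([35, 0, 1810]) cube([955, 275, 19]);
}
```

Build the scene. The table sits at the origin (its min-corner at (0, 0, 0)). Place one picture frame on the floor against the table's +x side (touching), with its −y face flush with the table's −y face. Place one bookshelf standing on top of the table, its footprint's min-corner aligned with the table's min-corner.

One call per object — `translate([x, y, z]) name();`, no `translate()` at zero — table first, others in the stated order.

table();
translate([1469, 0, 0]) picture_frame();
translate([0, 0, 693]) bookshelf();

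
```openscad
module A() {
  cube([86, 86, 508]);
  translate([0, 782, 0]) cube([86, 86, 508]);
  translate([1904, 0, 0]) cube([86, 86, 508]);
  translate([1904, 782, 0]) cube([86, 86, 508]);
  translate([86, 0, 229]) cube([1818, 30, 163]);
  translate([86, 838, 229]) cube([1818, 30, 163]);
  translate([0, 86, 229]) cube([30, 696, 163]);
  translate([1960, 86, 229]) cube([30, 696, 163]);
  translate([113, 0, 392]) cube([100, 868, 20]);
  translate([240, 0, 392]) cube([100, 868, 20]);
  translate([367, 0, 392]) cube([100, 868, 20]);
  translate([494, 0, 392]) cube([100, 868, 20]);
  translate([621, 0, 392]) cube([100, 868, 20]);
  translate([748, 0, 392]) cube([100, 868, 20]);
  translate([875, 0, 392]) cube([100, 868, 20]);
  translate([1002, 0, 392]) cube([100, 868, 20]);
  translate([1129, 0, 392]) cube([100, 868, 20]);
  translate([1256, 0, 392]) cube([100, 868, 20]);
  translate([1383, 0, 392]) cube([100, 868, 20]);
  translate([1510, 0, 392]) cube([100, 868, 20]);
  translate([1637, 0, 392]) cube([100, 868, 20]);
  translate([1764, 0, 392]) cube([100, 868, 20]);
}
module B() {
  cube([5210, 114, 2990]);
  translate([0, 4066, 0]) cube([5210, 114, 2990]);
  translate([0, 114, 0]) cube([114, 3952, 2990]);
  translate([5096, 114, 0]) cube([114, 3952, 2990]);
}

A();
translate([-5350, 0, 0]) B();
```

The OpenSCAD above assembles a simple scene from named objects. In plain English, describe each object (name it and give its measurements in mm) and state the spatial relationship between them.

A is a bed frame 1990 mm long (x) by 868 mm wide (y). Four 86×86 mm corner posts, 508 mm tall, at the corners of the footprint. Four rails of 30 mm thickness and 163 mm height run between adjacent posts with their undersides at z = 229 mm, their outer faces flush with the outside of the frame (the two x-running rails run between the posts' inner faces; the two y-running rails run between the posts' inner faces). 14 slats, each 100 mm wide (x) and 20 mm thick, lie across the top of the two x-running rails, running the full 868 mm width of the frame in y; the slats are evenly spaced along x between the inner faces of the end posts with equal gaps (rounded down to the nearest mm) at the −x end and between each pair — any rounding remainder accumulates at the +x end.

B is the wall frame of a small rectangular building: four walls, each 2990 mm tall and 114 mm thick, enclosing a footprint 5210 mm (x) by 4180 mm (y) outside-to-outside, with no floor or roof. The front and back walls (the −y and +y sides) span the full width; the two side walls fit between them.

The house frame is on the floor beside the bed frame on its −x side.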